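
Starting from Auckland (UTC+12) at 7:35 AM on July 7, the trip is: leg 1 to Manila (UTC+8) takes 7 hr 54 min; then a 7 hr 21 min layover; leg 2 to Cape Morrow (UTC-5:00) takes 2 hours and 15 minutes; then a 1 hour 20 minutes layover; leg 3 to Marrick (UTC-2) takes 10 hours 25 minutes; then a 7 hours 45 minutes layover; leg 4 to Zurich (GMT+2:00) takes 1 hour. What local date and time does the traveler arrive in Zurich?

11:35 AM on July 8

Convert departure to UTC: 7:35 AM − 12:00 = 7:35 PM UTC on Jul 6.
Add 7 hours and 54 minutes leg 1 → 3:29 AM UTC (Jul 7).
Add 7 hours and 21 minutes layover in Manila → 10:50 AM UTC.
Add 2 hours and 15 minutes leg 2 → 1:05 PM UTC.
Add 1 hour 20 minutes layover in Cape Morrow → 2:25 PM UTC.
Add 10 hours 25 minutes leg 3 → 12:50 AM UTC (Jul 8).
Add 7 hours and 45 minutes layover in Marrick → 8:35 AM UTC.
Add 1 hour leg 4 → 9:35 AM UTC.
Zurich is UTC+2:00, so local arrival = 9:35 AM + 2:00 = 11:35 AM on Jul 8.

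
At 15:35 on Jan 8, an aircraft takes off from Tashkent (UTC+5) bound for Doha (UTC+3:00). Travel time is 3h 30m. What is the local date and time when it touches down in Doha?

17:05 on Jan 8

Convert departure to UTC: 15:35 − 5:00 = 10:35 UTC on Jan 8.
Add 3 hours 30 minutes travel time → 14:05 UTC.
Doha is UTC+3:00, so local arrival = 14:05 + 3:00 = 17:05 on Jan 8.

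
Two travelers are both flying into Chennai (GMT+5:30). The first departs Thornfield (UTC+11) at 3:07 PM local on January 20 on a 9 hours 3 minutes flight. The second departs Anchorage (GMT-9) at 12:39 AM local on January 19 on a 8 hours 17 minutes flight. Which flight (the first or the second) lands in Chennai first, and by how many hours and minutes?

Flight 1 in UTC: 3:07 PM − 11:00 = 4:07 AM on Jan 20.
+9 hours 3 minutes → arrive 1:10 PM UTC on Jan 20.
Flight 2 in UTC: 12:39 AM + 9:00 = 9:39 AM on Jan 19.
+8 hours and 17 minutes → arrive 5:56 PM UTC on Jan 19.
Flight 2 lands earlier by 19 hours 14 minutes.

the second, by 19 hours 14 minutes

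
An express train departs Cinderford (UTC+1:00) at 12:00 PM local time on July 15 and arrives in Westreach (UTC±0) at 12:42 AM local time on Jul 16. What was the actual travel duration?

13 hours 42 minutes

Departure in UTC: 12:00 PM − 1:00 = 11:00 AM on Jul 15.
Arrival is already UTC: 12:42 AM on Jul 16.
Elapsed = 12:42 AM − 11:00 AM (+1 day) = 13 hours 42 minutes.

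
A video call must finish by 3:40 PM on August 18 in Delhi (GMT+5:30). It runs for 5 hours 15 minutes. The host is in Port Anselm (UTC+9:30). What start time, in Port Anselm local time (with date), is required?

2:25 PM on August 18

Target end time in UTC: 3:40 PM − 5:30 = 10:10 AM on Aug 18.
Subtract 5 hours 15 minutes → start 4:55 AM UTC on Aug 18.
Port Anselm is UTC+9:30: 4:55 AM + 9:30 = 2:25 PM on Aug 18.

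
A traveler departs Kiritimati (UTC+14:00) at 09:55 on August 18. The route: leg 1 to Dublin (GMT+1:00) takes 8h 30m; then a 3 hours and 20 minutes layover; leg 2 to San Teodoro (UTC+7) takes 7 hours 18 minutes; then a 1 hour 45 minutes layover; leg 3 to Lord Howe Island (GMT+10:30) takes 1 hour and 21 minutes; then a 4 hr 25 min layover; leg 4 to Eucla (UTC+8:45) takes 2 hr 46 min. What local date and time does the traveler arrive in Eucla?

10:05 on Aug 19

Convert departure to UTC: 09:55 − 14:00 = 19:55 UTC on Aug 17.
Add 8 hours and 30 minutes leg 1 → 04:25 UTC (Aug 18).
Add 3 hours and 20 minutes layover in Dublin → 07:45 UTC.
Add 7 hours 18 minutes leg 2 → 15:03 UTC.
Add 1 hour 45 minutes layover in San Teodoro → 16:48 UTC.
Add 1 hour and 21 minutes leg 3 → 18:09 UTC.
Add 4 hours 25 minutes layover in Lord Howe Island → 22:34 UTC.
Add 2 hours 46 minutes leg 4 → 01:20 UTC (Aug 19).
Eucla is UTC+8:45, so local arrival = 01:20 + 8:45 = 10:05 on Aug 19.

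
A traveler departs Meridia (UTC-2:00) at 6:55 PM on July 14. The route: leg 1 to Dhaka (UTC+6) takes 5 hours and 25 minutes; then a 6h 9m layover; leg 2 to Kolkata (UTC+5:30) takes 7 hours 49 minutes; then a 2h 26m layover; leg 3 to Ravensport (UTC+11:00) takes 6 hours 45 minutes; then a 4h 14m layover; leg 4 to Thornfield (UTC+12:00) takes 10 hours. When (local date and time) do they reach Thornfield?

3:43 AM on July 17

Convert departure to UTC: 6:55 PM + 2:00 = 8:55 PM UTC on Jul 14.
Add 5 hours and 25 minutes leg 1 → 2:20 AM UTC (Jul 15).
Add 6 hours 9 minutes layover in Dhaka → 8:29 AM UTC.
Add 7 hours 49 minutes leg 2 → 4:18 PM UTC.
Add 2 hours 26 minutes layover in Kolkata → 6:44 PM UTC.
Add 6 hours 45 minutes leg 3 → 1:29 AM UTC (Jul 16).
Add 4 hours and 14 minutes layover in Ravensport → 5:43 AM UTC.
Add 10 hours leg 4 → 3:43 PM UTC.
Thornfield is UTC+12:00, so local arrival = 3:43 PM + 12:00 = 3:43 AM on Jul 17.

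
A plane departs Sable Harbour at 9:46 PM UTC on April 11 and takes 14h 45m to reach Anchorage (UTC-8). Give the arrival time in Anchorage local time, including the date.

4:31 AM on April 12

Departure is given in UTC: 9:46 PM on Apr 11.
Add 14 hours 45 minutes → 12:31 PM UTC (Apr 12).
Anchorage is UTC−8:00: 12:31 PM − 8:00 = 4:31 AM on Apr 12.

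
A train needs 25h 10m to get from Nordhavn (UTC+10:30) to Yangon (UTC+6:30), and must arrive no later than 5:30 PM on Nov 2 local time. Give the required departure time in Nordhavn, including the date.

8:20 PM on November 1

Target arrival in UTC: 5:30 PM − 6:30 = 11:00 AM on Nov 2.
Subtract 25 hours 10 minutes → departure 9:50 AM UTC on Nov 1.
Nordhavn is UTC+10:30: 9:50 AM + 10:30 = 8:20 PM on Nov 1.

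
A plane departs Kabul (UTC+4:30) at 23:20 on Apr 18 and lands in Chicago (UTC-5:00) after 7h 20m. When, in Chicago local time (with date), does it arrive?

21:10 on April 18

Chicago is 9:30 behind Kabul.
After 7 hours 20 minutes it is 06:40 (Apr 19) in Kabul.
Shift by the zone difference: 06:40 − 9:30 = 21:10 on Apr 18 in Chicago.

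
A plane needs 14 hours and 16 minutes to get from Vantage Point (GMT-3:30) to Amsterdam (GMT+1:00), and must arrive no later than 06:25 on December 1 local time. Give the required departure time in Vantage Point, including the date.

Target arrival in UTC: 06:25 − 1:00 = 05:25 on Dec 1.
Subtract 14 hours and 16 minutes → departure 15:09 UTC on Nov 30.
Vantage Point is UTC−3:30: 15:09 − 3:30 = 11:39 on Nov 30.

11:39 on November 30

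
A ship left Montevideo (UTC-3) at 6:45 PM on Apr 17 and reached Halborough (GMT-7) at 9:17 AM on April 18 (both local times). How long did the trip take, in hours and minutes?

18 hours 32 minutes

Departure in UTC: 6:45 PM + 3:00 = 9:45 PM on Apr 17.
Arrival in UTC: 9:17 AM + 7:00 = 4:17 PM on Apr 18.
Elapsed = 4:17 PM − 9:45 PM (+1 day) = 18 hours 32 minutes.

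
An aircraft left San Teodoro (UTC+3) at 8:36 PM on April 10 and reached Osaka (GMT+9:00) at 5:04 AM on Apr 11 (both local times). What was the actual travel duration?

Osaka is 6:00 ahead of San Teodoro.
Clock-face elapsed time (ignoring zones) is 8 hours 28 minutes.
Actual elapsed = 8 hours 28 minutes − 6:00 = 2 hours 28 minutes.

2 hours 28 minutes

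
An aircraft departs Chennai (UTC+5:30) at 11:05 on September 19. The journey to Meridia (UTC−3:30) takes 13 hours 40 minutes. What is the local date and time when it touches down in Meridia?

15:45 on September 19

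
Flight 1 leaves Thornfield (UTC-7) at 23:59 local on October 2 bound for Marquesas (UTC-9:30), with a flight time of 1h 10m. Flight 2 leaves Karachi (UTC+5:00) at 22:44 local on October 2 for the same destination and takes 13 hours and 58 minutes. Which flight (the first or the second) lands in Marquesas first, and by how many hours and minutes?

the second, by 27 minutes

Flight 1 in UTC: 23:59 + 7:00 = 06:59 on Oct 3.
+1 hour 10 minutes → arrive 08:09 UTC on Oct 3.
Flight 2 in UTC: 22:44 − 5:00 = 17:44 on Oct 2.
+13 hours and 58 minutes → arrive 07:42 UTC on Oct 3.
Flight 2 lands earlier by 27 minutes.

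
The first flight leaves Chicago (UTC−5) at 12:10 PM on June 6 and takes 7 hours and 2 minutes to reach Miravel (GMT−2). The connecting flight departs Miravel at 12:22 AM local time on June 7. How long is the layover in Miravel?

Convert departure to UTC: 12:10 PM + 5:00 = 5:10 PM UTC on Jun 6.
Add 7 hours 2 minutes flight time → 12:12 AM UTC (Jun 7).
Miravel is UTC−2:00, so local arrival = 12:12 AM − 2:00 = 10:12 PM on Jun 6.
Layover = 12:22 AM − 10:12 PM (+1 day) = 2 hours 10 minutes.

2 hours 10 minutes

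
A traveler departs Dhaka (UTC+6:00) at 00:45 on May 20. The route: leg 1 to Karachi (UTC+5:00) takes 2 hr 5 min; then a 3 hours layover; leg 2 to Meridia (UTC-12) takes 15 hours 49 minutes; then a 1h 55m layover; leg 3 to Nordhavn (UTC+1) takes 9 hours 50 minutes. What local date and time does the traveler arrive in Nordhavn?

04:24 on May 21

Convert departure to UTC: 00:45 − 6:00 = 18:45 UTC on May 19.
Add 2 hours and 5 minutes leg 1 → 20:50 UTC.
Add 3 hours layover in Karachi → 23:50 UTC.
Add 15 hours 49 minutes leg 2 → 15:39 UTC (May 20).
Add 1 hour 55 minutes layover in Meridia → 17:34 UTC.
Add 9 hours 50 minutes leg 3 → 03:24 UTC (May 21).
Nordhavn is UTC+1:00, so local arrival = 03:24 + 1:00 = 04:24 on May 21.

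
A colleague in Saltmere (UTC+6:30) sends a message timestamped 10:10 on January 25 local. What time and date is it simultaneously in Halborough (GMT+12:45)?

Halborough is 6:15 ahead of Saltmere.
Shift by the zone difference: 10:10 + 6:15 = 16:25 on Jan 25 in Halborough.

16:25 on Jan 25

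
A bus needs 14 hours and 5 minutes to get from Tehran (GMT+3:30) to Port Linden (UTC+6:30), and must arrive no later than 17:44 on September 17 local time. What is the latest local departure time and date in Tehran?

00:39 on September 17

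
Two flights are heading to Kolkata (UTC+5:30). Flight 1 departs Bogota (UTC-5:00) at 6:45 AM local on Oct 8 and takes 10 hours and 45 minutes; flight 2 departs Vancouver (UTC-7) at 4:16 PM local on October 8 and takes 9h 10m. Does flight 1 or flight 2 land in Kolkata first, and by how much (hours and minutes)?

the first, by 9 hours 56 minutes

Flight 1 in UTC: 6:45 AM + 5:00 = 11:45 AM on Oct 8.
+10 hours 45 minutes → arrive 10:30 PM UTC on Oct 8.
Flight 2 in UTC: 4:16 PM + 7:00 = 11:16 PM on Oct 8.
+9 hours 10 minutes → arrive 8:26 AM UTC on Oct 9.
Flight 1 lands earlier by 9 hours 56 minutes.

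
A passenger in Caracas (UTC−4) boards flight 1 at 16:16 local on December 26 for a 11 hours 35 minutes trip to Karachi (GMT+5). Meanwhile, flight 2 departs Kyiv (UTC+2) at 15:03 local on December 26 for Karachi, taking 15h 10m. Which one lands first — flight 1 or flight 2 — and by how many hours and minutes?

Flight 1 in UTC: 16:16 + 4:00 = 20:16 on Dec 26.
+11 hours and 35 minutes → arrive 07:51 UTC on Dec 27.
Flight 2 in UTC: 15:03 − 2:00 = 13:03 on Dec 26.
+15 hours 10 minutes → arrive 04:13 UTC on Dec 27.
Flight 2 lands earlier by 3 hours 38 minutes.

the second, by 3 hours 38 minutes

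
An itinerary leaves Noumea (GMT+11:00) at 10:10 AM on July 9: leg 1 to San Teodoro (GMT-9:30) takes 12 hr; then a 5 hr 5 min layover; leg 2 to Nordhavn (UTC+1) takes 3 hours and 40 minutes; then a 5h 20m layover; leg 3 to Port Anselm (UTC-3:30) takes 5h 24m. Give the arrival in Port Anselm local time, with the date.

Convert departure to UTC: 10:10 AM − 11:00 = 11:10 PM UTC on Jul 8.
Add 12 hours leg 1 → 11:10 AM UTC (Jul 9).
Add 5 hours 5 minutes layover in San Teodoro → 4:15 PM UTC.
Add 3 hours and 40 minutes leg 2 → 7:55 PM UTC.
Add 5 hours 20 minutes layover in Nordhavn → 1:15 AM UTC (Jul 10).
Add 5 hours 24 minutes leg 3 → 6:39 AM UTC.
Port Anselm is UTC−3:30, so local arrival = 6:39 AM − 3:30 = 3:09 AM on Jul 10.

3:09 AM on Jul 10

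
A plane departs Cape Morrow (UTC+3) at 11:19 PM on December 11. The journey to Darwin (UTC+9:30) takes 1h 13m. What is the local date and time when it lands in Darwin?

7:02 AM on December 12

Darwin is 6:30 ahead of Cape Morrow.
After 1 hour and 13 minutes it is 12:32 AM (Dec 12) in Cape Morrow.
Shift by the zone difference: 12:32 AM + 6:30 = 7:02 AM on Dec 12 in Darwin.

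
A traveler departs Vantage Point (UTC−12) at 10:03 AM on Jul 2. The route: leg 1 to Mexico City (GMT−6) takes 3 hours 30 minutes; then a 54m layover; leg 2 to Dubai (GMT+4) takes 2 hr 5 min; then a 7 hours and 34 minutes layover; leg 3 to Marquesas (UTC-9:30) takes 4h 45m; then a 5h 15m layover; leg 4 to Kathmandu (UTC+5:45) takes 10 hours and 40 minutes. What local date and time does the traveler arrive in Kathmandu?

Convert departure to UTC: 10:03 AM + 12:00 = 10:03 PM UTC on Jul 2.
Add 3 hours 30 minutes leg 1 → 1:33 AM UTC (Jul 3).
Add 54 minutes layover in Mexico City → 2:27 AM UTC.
Add 2 hours 5 minutes leg 2 → 4:32 AM UTC.
Add 7 hours 34 minutes layover in Dubai → 12:06 PM UTC.
Add 4 hours 45 minutes leg 3 → 4:51 PM UTC.
Add 5 hours 15 minutes layover in Marquesas → 10:06 PM UTC.
Add 10 hours 40 minutes leg 4 → 8:46 AM UTC (Jul 4).
Kathmandu is UTC+5:45, so local arrival = 8:46 AM + 5:45 = 2:31 PM on Jul 4.

2:31 PM on July 4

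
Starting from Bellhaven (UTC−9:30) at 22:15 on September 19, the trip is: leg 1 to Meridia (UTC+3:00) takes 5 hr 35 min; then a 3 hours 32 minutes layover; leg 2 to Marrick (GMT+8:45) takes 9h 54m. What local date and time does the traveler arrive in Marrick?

Convert departure to UTC: 22:15 + 9:30 = 07:45 UTC on Sep 20.
Add 5 hours 35 minutes leg 1 → 13:20 UTC.
Add 3 hours and 32 minutes layover in Meridia → 16:52 UTC.
Add 9 hours and 54 minutes leg 2 → 02:46 UTC (Sep 21).
Marrick is UTC+8:45, so local arrival = 02:46 + 8:45 = 11:31 on Sep 21.

11:31 on Sep 21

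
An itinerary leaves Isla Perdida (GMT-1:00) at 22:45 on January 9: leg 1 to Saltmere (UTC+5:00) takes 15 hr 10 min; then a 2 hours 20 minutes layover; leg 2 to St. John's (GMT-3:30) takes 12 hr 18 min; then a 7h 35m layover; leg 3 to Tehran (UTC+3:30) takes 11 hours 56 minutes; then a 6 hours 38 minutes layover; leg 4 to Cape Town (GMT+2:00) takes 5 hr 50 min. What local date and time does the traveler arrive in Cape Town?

Convert departure to UTC: 22:45 + 1:00 = 23:45 UTC on Jan 9.
Add 15 hours 10 minutes leg 1 → 14:55 UTC (Jan 10).
Add 2 hours 20 minutes layover in Saltmere → 17:15 UTC.
Add 12 hours and 18 minutes leg 2 → 05:33 UTC (Jan 11).
Add 7 hours and 35 minutes layover in St. John's → 13:08 UTC.
Add 11 hours and 56 minutes leg 3 → 01:04 UTC (Jan 12).
Add 6 hours and 38 minutes layover in Tehran → 07:42 UTC.
Add 5 hours and 50 minutes leg 4 → 13:32 UTC.
Cape Town is UTC+2:00, so local arrival = 13:32 + 2:00 = 15:32 on Jan 12.

15:32 on January 12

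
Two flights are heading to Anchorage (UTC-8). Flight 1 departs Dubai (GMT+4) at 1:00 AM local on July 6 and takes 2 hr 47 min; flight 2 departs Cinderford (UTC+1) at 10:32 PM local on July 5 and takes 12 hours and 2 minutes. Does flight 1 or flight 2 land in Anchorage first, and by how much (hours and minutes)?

Flight 1 in UTC: 1:00 AM − 4:00 = 9:00 PM on Jul 5.
+2 hours and 47 minutes → arrive 11:47 PM UTC on Jul 5.
Flight 2 in UTC: 10:32 PM − 1:00 = 9:32 PM on Jul 5.
+12 hours 2 minutes → arrive 9:34 AM UTC on Jul 6.
Flight 1 lands earlier by 9 hours 47 minutes.

the first, by 9 hours 47 minutes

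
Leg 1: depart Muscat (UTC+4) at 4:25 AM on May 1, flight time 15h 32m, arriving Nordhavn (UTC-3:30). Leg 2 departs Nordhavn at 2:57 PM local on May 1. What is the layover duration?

Convert departure to UTC: 4:25 AM − 4:00 = 12:25 AM UTC on May 1.
Add 15 hours and 32 minutes flight time → 3:57 PM UTC.
Nordhavn is UTC−3:30, so local arrival = 3:57 PM − 3:30 = 12:27 PM on May 1.
Layover = 2:57 PM − 12:27 PM = 2 hours 30 minutes.

2 hours 30 minutes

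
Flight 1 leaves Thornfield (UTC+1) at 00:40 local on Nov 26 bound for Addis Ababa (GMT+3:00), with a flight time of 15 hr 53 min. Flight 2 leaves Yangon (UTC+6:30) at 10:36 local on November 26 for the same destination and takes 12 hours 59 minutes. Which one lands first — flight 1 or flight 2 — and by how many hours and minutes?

the first, by 1 hour 32 minutes

Flight 1 in UTC: 00:40 − 1:00 = 23:40 on Nov 25.
+15 hours and 53 minutes → arrive 15:33 UTC on Nov 26.
Flight 2 in UTC: 10:36 − 6:30 = 04:06 on Nov 26.
+12 hours and 59 minutes → arrive 17:05 UTC on Nov 26.
Flight 1 lands earlier by 1 hour 32 minutes.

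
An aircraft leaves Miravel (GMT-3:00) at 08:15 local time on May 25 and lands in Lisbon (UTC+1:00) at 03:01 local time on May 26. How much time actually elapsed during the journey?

Departure in UTC: 08:15 + 3:00 = 11:15 on May 25.
Arrival in UTC: 03:01 − 1:00 = 02:01 on May 26.
Elapsed = 02:01 − 11:15 (+1 day) = 14 hours 46 minutes.

14 hours 46 minutes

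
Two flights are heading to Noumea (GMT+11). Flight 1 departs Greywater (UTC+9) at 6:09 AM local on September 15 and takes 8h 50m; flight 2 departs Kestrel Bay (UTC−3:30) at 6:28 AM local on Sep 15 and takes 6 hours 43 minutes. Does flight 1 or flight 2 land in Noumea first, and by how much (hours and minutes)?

Flight 1 in UTC: 6:09 AM − 9:00 = 9:09 PM on Sep 14.
+8 hours and 50 minutes → arrive 5:59 AM UTC on Sep 15.
Flight 2 in UTC: 6:28 AM + 3:30 = 9:58 AM on Sep 15.
+6 hours 43 minutes → arrive 4:41 PM UTC on Sep 15.
Flight 1 lands earlier by 10 hours 42 minutes.

the first, by 10 hours 42 minutes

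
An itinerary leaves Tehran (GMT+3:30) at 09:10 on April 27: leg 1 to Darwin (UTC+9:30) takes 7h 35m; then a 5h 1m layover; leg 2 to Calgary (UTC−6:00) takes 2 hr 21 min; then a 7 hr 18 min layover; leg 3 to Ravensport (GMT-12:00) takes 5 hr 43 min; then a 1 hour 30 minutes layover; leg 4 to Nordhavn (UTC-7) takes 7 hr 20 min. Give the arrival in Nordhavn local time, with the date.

Convert departure to UTC: 09:10 − 3:30 = 05:40 UTC on Apr 27.
Add 7 hours 35 minutes leg 1 → 13:15 UTC.
Add 5 hours 1 minute layover in Darwin → 18:16 UTC.
Add 2 hours 21 minutes leg 2 → 20:37 UTC.
Add 7 hours and 18 minutes layover in Calgary → 03:55 UTC (Apr 28).
Add 5 hours and 43 minutes leg 3 → 09:38 UTC.
Add 1 hour and 30 minutes layover in Ravensport → 11:08 UTC.
Add 7 hours 20 minutes leg 4 → 18:28 UTC.
Nordhavn is UTC−7:00, so local arrival = 18:28 − 7:00 = 11:28 on Apr 28.

11:28 on Apr 28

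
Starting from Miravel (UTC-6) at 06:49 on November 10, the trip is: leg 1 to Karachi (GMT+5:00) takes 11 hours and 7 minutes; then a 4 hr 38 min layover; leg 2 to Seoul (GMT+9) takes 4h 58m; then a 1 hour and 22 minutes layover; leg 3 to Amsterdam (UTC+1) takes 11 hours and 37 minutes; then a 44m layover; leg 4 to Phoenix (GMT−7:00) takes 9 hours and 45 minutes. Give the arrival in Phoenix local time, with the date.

Convert departure to UTC: 06:49 + 6:00 = 12:49 UTC on Nov 10.
Add 11 hours and 7 minutes leg 1 → 23:56 UTC.
Add 4 hours and 38 minutes layover in Karachi → 04:34 UTC (Nov 11).
Add 4 hours 58 minutes leg 2 → 09:32 UTC.
Add 1 hour and 22 minutes layover in Seoul → 10:54 UTC.
Add 11 hours 37 minutes leg 3 → 22:31 UTC.
Add 44 minutes layover in Amsterdam → 23:15 UTC.
Add 9 hours 45 minutes leg 4 → 09:00 UTC (Nov 12).
Phoenix is UTC−7:00, so local arrival = 09:00 − 7:00 = 02:00 on Nov 12.

02:00 on November 12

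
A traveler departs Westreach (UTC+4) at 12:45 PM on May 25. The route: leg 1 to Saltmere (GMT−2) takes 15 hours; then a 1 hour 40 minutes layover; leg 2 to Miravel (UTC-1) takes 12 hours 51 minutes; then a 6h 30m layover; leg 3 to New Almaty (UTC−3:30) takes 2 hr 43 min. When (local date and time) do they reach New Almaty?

7:59 PM on May 26

Convert departure to UTC: 12:45 PM − 4:00 = 8:45 AM UTC on May 25.
Add 15 hours leg 1 → 11:45 PM UTC.
Add 1 hour 40 minutes layover in Saltmere → 1:25 AM UTC (May 26).
Add 12 hours 51 minutes leg 2 → 2:16 PM UTC.
Add 6 hours 30 minutes layover in Miravel → 8:46 PM UTC.
Add 2 hours and 43 minutes leg 3 → 11:29 PM UTC.
New Almaty is UTC−3:30, so local arrival = 11:29 PM − 3:30 = 7:59 PM on May 26.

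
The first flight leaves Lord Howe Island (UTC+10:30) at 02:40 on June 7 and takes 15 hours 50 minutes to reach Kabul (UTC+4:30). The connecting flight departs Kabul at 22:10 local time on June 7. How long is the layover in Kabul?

Convert departure to UTC: 02:40 − 10:30 = 16:10 UTC on Jun 6.
Add 15 hours 50 minutes flight time → 08:00 UTC (Jun 7).
Kabul is UTC+4:30, so local arrival = 08:00 + 4:30 = 12:30 on Jun 7.
Layover = 22:10 − 12:30 = 9 hours 40 minutes.

9 hours 40 minutes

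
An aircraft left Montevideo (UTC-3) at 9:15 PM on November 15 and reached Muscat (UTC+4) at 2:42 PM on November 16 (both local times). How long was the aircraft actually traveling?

Departure in UTC: 9:15 PM + 3:00 = 12:15 AM on Nov 16.
Arrival in UTC: 2:42 PM − 4:00 = 10:42 AM on Nov 16.
Elapsed = 10:42 AM − 12:15 AM = 10 hours 27 minutes.

10 hours 27 minutes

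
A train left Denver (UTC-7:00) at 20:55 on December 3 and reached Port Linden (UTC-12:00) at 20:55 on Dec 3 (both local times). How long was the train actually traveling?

Port Linden is 5:00 behind Denver.
Clock-face elapsed time (ignoring zones) is 0 minutes.
Actual elapsed = 0 minutes + 5:00 = 5 hours.

5 hours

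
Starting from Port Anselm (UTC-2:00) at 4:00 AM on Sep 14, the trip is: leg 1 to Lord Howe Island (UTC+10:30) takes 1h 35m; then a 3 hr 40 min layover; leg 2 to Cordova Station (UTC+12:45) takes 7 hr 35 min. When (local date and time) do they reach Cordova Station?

7:35 AM on September 15

Convert departure to UTC: 4:00 AM + 2:00 = 6:00 AM UTC on Sep 14.
Add 1 hour and 35 minutes leg 1 → 7:35 AM UTC.
Add 3 hours and 40 minutes layover in Lord Howe Island → 11:15 AM UTC.
Add 7 hours 35 minutes leg 2 → 6:50 PM UTC.
Cordova Station is UTC+12:45, so local arrival = 6:50 PM + 12:45 = 7:35 AM on Sep 15.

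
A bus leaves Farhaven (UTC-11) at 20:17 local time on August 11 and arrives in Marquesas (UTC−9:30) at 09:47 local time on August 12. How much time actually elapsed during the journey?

12 hours

Departure in UTC: 20:17 + 11:00 = 07:17 on Aug 12.
Arrival in UTC: 09:47 + 9:30 = 19:17 on Aug 12.
Elapsed = 19:17 − 07:17 = 12 hours.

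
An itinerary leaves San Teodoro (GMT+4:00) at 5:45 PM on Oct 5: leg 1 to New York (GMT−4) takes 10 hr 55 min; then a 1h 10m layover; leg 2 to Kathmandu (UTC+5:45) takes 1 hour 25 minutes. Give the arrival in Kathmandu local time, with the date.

9:00 AM on October 6

Convert departure to UTC: 5:45 PM − 4:00 = 1:45 PM UTC on Oct 5.
Add 10 hours 55 minutes leg 1 → 12:40 AM UTC (Oct 6).
Add 1 hour and 10 minutes layover in New York → 1:50 AM UTC.
Add 1 hour 25 minutes leg 2 → 3:15 AM UTC.
Kathmandu is UTC+5:45, so local arrival = 3:15 AM + 5:45 = 9:00 AM on Oct 6.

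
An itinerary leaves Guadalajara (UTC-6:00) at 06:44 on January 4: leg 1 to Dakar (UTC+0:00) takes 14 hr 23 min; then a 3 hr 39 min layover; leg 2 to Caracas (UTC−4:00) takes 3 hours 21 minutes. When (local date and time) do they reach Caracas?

Convert departure to UTC: 06:44 + 6:00 = 12:44 UTC on Jan 4.
Add 14 hours 23 minutes leg 1 → 03:07 UTC (Jan 5).
Add 3 hours 39 minutes layover in Dakar → 06:46 UTC.
Add 3 hours and 21 minutes leg 2 → 10:07 UTC.
Caracas is UTC−4:00, so local arrival = 10:07 − 4:00 = 06:07 on Jan 5.

06:07 on Jan 5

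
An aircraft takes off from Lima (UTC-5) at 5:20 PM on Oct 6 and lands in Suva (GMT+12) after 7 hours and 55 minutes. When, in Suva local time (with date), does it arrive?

6:15 PM on October 7

Convert departure to UTC: 5:20 PM + 5:00 = 10:20 PM UTC on Oct 6.
Add 7 hours 55 minutes travel time → 6:15 AM UTC (Oct 7).
Suva is UTC+12:00, so local arrival = 6:15 AM + 12:00 = 6:15 PM on Oct 7.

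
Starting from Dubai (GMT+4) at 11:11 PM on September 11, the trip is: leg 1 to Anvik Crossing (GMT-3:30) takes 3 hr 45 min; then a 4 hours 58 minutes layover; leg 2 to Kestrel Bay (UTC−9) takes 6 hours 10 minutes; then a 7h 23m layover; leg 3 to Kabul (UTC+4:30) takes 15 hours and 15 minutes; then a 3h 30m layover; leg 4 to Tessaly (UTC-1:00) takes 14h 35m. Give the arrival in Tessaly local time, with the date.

Convert departure to UTC: 11:11 PM − 4:00 = 7:11 PM UTC on Sep 11.
Add 3 hours and 45 minutes leg 1 → 10:56 PM UTC.
Add 4 hours and 58 minutes layover in Anvik Crossing → 3:54 AM UTC (Sep 12).
Add 6 hours and 10 minutes leg 2 → 10:04 AM UTC.
Add 7 hours 23 minutes layover in Kestrel Bay → 5:27 PM UTC.
Add 15 hours 15 minutes leg 3 → 8:42 AM UTC (Sep 13).
Add 3 hours 30 minutes layover in Kabul → 12:12 PM UTC.
Add 14 hours and 35 minutes leg 4 → 2:47 AM UTC (Sep 14).
Tessaly is UTC−1:00, so local arrival = 2:47 AM − 1:00 = 1:47 AM on Sep 14.

1:47 AM on Sep 14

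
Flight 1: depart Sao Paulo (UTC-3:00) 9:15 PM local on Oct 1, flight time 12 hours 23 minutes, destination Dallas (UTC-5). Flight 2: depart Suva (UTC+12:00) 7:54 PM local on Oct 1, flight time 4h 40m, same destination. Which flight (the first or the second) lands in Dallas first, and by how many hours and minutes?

Flight 1 in UTC: 9:15 PM + 3:00 = 12:15 AM on Oct 2.
+12 hours 23 minutes → arrive 12:38 PM UTC on Oct 2.
Flight 2 in UTC: 7:54 PM − 12:00 = 7:54 AM on Oct 1.
+4 hours and 40 minutes → arrive 12:34 PM UTC on Oct 1.
Flight 2 lands earlier by 24 hours 4 minutes.

the second, by 24 hours 4 minutes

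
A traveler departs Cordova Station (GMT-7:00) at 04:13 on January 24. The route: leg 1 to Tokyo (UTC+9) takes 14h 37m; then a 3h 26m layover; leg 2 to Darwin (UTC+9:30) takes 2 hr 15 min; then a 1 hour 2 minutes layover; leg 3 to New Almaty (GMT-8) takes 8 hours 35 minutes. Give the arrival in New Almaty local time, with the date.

09:08 on Jan 25

Convert departure to UTC: 04:13 + 7:00 = 11:13 UTC on Jan 24.
Add 14 hours 37 minutes leg 1 → 01:50 UTC (Jan 25).
Add 3 hours and 26 minutes layover in Tokyo → 05:16 UTC.
Add 2 hours 15 minutes leg 2 → 07:31 UTC.
Add 1 hour 2 minutes layover in Darwin → 08:33 UTC.
Add 8 hours 35 minutes leg 3 → 17:08 UTC.
New Almaty is UTC−8:00, so local arrival = 17:08 − 8:00 = 09:08 on Jan 25.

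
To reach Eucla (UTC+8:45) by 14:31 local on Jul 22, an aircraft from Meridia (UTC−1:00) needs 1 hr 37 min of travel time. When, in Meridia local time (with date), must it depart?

03:09 on Jul 22

Target arrival in UTC: 14:31 − 8:45 = 05:46 on Jul 22.
Subtract 1 hour and 37 minutes → departure 04:09 UTC on Jul 22.
Meridia is UTC−1:00: 04:09 − 1:00 = 03:09 on Jul 22.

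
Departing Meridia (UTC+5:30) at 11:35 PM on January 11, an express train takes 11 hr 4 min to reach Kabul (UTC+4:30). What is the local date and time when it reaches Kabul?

9:39 AM on Jan 12

Convert departure to UTC: 11:35 PM − 5:30 = 6:05 PM UTC on Jan 11.
Add 11 hours 4 minutes travel time → 5:09 AM UTC (Jan 12).
Kabul is UTC+4:30, so local arrival = 5:09 AM + 4:30 = 9:39 AM on Jan 12.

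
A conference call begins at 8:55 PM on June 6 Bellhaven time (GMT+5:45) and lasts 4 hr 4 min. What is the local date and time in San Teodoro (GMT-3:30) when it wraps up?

3:44 PM on Jun 6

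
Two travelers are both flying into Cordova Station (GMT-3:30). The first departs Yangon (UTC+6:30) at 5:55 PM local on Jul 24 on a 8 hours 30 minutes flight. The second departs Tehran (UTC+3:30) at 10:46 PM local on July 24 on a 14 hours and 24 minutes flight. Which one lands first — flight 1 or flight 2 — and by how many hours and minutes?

the first, by 13 hours 45 minutes

Flight 1 in UTC: 5:55 PM − 6:30 = 11:25 AM on Jul 24.
+8 hours and 30 minutes → arrive 7:55 PM UTC on Jul 24.
Flight 2 in UTC: 10:46 PM − 3:30 = 7:16 PM on Jul 24.
+14 hours 24 minutes → arrive 9:40 AM UTC on Jul 25.
Flight 1 lands earlier by 13 hours 45 minutes.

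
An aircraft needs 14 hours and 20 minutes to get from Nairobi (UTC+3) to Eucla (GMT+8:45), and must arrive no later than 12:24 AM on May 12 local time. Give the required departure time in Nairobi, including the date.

Target arrival in UTC: 12:24 AM − 8:45 = 3:39 PM on May 11.
Subtract 14 hours and 20 minutes → departure 1:19 AM UTC on May 11.
Nairobi is UTC+3:00: 1:19 AM + 3:00 = 4:19 AM on May 11.

4:19 AM on May 11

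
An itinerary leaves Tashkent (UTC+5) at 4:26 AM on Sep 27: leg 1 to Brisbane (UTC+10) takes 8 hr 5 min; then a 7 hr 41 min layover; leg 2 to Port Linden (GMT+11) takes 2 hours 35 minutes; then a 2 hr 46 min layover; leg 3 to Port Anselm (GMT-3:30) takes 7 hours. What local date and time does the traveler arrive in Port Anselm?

12:03 AM on September 28

Convert departure to UTC: 4:26 AM − 5:00 = 11:26 PM UTC on Sep 26.
Add 8 hours and 5 minutes leg 1 → 7:31 AM UTC (Sep 27).
Add 7 hours 41 minutes layover in Brisbane → 3:12 PM UTC.
Add 2 hours and 35 minutes leg 2 → 5:47 PM UTC.
Add 2 hours and 46 minutes layover in Port Linden → 8:33 PM UTC.
Add 7 hours leg 3 → 3:33 AM UTC (Sep 28).
Port Anselm is UTC−3:30, so local arrival = 3:33 AM − 3:30 = 12:03 AM on Sep 28.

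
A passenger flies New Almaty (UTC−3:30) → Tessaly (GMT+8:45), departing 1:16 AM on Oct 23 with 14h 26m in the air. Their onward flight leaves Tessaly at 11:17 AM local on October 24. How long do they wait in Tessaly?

7 hours 20 minutes

Convert departure to UTC: 1:16 AM + 3:30 = 4:46 AM UTC on Oct 23.
Add 14 hours and 26 minutes flight time → 7:12 PM UTC.
Tessaly is UTC+8:45, so local arrival = 7:12 PM + 8:45 = 3:57 AM on Oct 24.
Layover = 11:17 AM − 3:57 AM = 7 hours 20 minutes.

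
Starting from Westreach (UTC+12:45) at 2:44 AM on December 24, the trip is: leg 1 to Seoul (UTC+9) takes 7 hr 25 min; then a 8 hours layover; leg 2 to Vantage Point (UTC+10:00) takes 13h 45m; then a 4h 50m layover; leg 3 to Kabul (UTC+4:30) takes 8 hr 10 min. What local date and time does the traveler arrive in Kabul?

Convert departure to UTC: 2:44 AM − 12:45 = 1:59 PM UTC on Dec 23.
Add 7 hours 25 minutes leg 1 → 9:24 PM UTC.
Add 8 hours layover in Seoul → 5:24 AM UTC (Dec 24).
Add 13 hours and 45 minutes leg 2 → 7:09 PM UTC.
Add 4 hours 50 minutes layover in Vantage Point → 11:59 PM UTC.
Add 8 hours 10 minutes leg 3 → 8:09 AM UTC (Dec 25).
Kabul is UTC+4:30, so local arrival = 8:09 AM + 4:30 = 12:39 PM on Dec 25.

12:39 PM on December 25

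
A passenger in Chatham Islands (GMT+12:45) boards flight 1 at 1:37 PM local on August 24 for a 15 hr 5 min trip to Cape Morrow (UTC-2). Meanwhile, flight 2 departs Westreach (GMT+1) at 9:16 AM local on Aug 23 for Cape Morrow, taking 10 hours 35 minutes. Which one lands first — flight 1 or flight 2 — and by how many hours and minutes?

Flight 1 in UTC: 1:37 PM − 12:45 = 12:52 AM on Aug 24.
+15 hours and 5 minutes → arrive 3:57 PM UTC on Aug 24.
Flight 2 in UTC: 9:16 AM − 1:00 = 8:16 AM on Aug 23.
+10 hours and 35 minutes → arrive 6:51 PM UTC on Aug 23.
Flight 2 lands earlier by 21 hours 6 minutes.

the second, by 21 hours 6 minutes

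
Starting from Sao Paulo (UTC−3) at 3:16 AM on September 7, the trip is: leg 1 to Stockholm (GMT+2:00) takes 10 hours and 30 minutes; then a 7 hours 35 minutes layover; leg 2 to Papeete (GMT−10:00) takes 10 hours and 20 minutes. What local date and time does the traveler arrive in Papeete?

Convert departure to UTC: 3:16 AM + 3:00 = 6:16 AM UTC on Sep 7.
Add 10 hours and 30 minutes leg 1 → 4:46 PM UTC.
Add 7 hours and 35 minutes layover in Stockholm → 12:21 AM UTC (Sep 8).
Add 10 hours 20 minutes leg 2 → 10:41 AM UTC.
Papeete is UTC−10:00, so local arrival = 10:41 AM − 10:00 = 12:41 AM on Sep 8.

12:41 AM on September 8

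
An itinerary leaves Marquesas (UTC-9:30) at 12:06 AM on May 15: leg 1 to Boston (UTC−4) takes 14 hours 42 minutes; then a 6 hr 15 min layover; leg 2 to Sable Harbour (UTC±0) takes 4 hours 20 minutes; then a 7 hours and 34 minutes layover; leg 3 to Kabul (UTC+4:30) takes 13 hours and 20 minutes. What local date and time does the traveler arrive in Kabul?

Convert departure to UTC: 12:06 AM + 9:30 = 9:36 AM UTC on May 15.
Add 14 hours 42 minutes leg 1 → 12:18 AM UTC (May 16).
Add 6 hours 15 minutes layover in Boston → 6:33 AM UTC.
Add 4 hours and 20 minutes leg 2 → 10:53 AM UTC.
Add 7 hours 34 minutes layover in Sable Harbour → 6:27 PM UTC.
Add 13 hours and 20 minutes leg 3 → 7:47 AM UTC (May 17).
Kabul is UTC+4:30, so local arrival = 7:47 AM + 4:30 = 12:17 PM on May 17.

12:17 PM on May 17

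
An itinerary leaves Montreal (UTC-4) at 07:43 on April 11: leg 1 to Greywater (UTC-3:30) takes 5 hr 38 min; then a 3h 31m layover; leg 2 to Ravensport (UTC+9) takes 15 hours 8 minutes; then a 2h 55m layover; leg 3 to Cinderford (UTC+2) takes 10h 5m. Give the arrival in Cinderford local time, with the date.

Convert departure to UTC: 07:43 + 4:00 = 11:43 UTC on Apr 11.
Add 5 hours 38 minutes leg 1 → 17:21 UTC.
Add 3 hours and 31 minutes layover in Greywater → 20:52 UTC.
Add 15 hours 8 minutes leg 2 → 12:00 UTC (Apr 12).
Add 2 hours 55 minutes layover in Ravensport → 14:55 UTC.
Add 10 hours and 5 minutes leg 3 → 01:00 UTC (Apr 13).
Cinderford is UTC+2:00, so local arrival = 01:00 + 2:00 = 03:00 on Apr 13.

03:00 on Apr 13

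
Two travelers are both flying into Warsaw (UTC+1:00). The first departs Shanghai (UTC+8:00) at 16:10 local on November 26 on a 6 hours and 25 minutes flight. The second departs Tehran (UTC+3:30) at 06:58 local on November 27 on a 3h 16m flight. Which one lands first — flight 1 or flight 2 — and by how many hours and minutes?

Flight 1 in UTC: 16:10 − 8:00 = 08:10 on Nov 26.
+6 hours and 25 minutes → arrive 14:35 UTC on Nov 26.
Flight 2 in UTC: 06:58 − 3:30 = 03:28 on Nov 27.
+3 hours 16 minutes → arrive 06:44 UTC on Nov 27.
Flight 1 lands earlier by 16 hours 9 minutes.

the first, by 16 hours 9 minutes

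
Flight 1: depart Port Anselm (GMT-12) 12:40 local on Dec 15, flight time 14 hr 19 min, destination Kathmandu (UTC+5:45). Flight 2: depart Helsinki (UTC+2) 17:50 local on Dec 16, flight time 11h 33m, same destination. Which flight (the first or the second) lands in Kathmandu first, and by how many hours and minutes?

Flight 1 in UTC: 12:40 + 12:00 = 00:40 on Dec 16.
+14 hours 19 minutes → arrive 14:59 UTC on Dec 16.
Flight 2 in UTC: 17:50 − 2:00 = 15:50 on Dec 16.
+11 hours and 33 minutes → arrive 03:23 UTC on Dec 17.
Flight 1 lands earlier by 12 hours 24 minutes.

the first, by 12 hours 24 minutes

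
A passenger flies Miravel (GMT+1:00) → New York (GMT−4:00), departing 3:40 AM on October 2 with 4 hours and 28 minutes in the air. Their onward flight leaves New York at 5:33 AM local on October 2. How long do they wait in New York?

Convert departure to UTC: 3:40 AM − 1:00 = 2:40 AM UTC on Oct 2.
Add 4 hours and 28 minutes flight time → 7:08 AM UTC.
New York is UTC−4:00, so local arrival = 7:08 AM − 4:00 = 3:08 AM on Oct 2.
Layover = 5:33 AM − 3:08 AM = 2 hours 25 minutes.

2 hours 25 minutes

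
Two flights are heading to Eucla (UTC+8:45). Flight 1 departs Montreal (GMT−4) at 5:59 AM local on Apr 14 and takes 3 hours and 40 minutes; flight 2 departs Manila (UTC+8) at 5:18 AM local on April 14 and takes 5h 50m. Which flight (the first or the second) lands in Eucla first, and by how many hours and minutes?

the second, by 10 hours 31 minutes

Flight 1 in UTC: 5:59 AM + 4:00 = 9:59 AM on Apr 14.
+3 hours 40 minutes → arrive 1:39 PM UTC on Apr 14.
Flight 2 in UTC: 5:18 AM − 8:00 = 9:18 PM on Apr 13.
+5 hours and 50 minutes → arrive 3:08 AM UTC on Apr 14.
Flight 2 lands earlier by 10 hours 31 minutes.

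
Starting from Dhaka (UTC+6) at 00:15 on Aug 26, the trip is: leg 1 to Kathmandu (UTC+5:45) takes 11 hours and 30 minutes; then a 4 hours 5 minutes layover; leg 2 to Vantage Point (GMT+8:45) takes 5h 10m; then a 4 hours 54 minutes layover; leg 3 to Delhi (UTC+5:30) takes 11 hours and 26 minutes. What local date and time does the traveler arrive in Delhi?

12:50 on August 27

Convert departure to UTC: 00:15 − 6:00 = 18:15 UTC on Aug 25.
Add 11 hours 30 minutes leg 1 → 05:45 UTC (Aug 26).
Add 4 hours and 5 minutes layover in Kathmandu → 09:50 UTC.
Add 5 hours and 10 minutes leg 2 → 15:00 UTC.
Add 4 hours 54 minutes layover in Vantage Point → 19:54 UTC.
Add 11 hours 26 minutes leg 3 → 07:20 UTC (Aug 27).
Delhi is UTC+5:30, so local arrival = 07:20 + 5:30 = 12:50 on Aug 27.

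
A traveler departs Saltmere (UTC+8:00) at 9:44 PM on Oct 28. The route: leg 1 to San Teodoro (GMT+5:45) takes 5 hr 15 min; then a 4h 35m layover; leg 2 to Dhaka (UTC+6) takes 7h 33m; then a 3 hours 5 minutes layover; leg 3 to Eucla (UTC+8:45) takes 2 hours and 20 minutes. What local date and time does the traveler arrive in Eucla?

9:17 PM on October 29

Convert departure to UTC: 9:44 PM − 8:00 = 1:44 PM UTC on Oct 28.
Add 5 hours 15 minutes leg 1 → 6:59 PM UTC.
Add 4 hours and 35 minutes layover in San Teodoro → 11:34 PM UTC.
Add 7 hours 33 minutes leg 2 → 7:07 AM UTC (Oct 29).
Add 3 hours 5 minutes layover in Dhaka → 10:12 AM UTC.
Add 2 hours 20 minutes leg 3 → 12:32 PM UTC.
Eucla is UTC+8:45, so local arrival = 12:32 PM + 8:45 = 9:17 PM on Oct 29.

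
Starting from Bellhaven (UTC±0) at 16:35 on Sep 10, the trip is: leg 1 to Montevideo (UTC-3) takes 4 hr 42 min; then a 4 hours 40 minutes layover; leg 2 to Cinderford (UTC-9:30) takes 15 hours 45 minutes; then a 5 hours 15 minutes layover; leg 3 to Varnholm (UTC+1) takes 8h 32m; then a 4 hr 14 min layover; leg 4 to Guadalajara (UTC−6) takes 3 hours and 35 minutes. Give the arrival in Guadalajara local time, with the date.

09:18 on September 12

Bellhaven is at UTC+0, so departure is already 16:35 UTC on Sep 10.
Add 4 hours 42 minutes leg 1 → 21:17 UTC.
Add 4 hours 40 minutes layover in Montevideo → 01:57 UTC (Sep 11).
Add 15 hours and 45 minutes leg 2 → 17:42 UTC.
Add 5 hours and 15 minutes layover in Cinderford → 22:57 UTC.
Add 8 hours 32 minutes leg 3 → 07:29 UTC (Sep 12).
Add 4 hours 14 minutes layover in Varnholm → 11:43 UTC.
Add 3 hours 35 minutes leg 4 → 15:18 UTC.
Guadalajara is UTC−6:00, so local arrival = 15:18 − 6:00 = 09:18 on Sep 12.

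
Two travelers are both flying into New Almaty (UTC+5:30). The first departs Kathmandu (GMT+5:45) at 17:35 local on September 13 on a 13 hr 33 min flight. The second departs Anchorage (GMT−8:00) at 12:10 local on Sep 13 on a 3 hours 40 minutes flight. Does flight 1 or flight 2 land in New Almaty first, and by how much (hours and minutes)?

the second, by 1 hour 33 minutes

Flight 1 in UTC: 17:35 − 5:45 = 11:50 on Sep 13.
+13 hours and 33 minutes → arrive 01:23 UTC on Sep 14.
Flight 2 in UTC: 12:10 + 8:00 = 20:10 on Sep 13.
+3 hours 40 minutes → arrive 23:50 UTC on Sep 13.
Flight 2 lands earlier by 1 hour 33 minutes.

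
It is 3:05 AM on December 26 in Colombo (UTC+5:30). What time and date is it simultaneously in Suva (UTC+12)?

9:35 AM on December 26

In UTC: 3:05 AM − 5:30 = 9:35 PM on Dec 25.
Suva is UTC+12:00: 9:35 PM + 12:00 = 9:35 AM on Dec 26.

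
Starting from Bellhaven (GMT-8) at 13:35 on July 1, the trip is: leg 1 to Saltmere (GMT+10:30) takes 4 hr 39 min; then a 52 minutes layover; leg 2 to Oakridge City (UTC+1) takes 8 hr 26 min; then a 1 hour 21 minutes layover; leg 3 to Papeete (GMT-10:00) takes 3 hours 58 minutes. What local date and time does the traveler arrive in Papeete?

Convert departure to UTC: 13:35 + 8:00 = 21:35 UTC on Jul 1.
Add 4 hours 39 minutes leg 1 → 02:14 UTC (Jul 2).
Add 52 minutes layover in Saltmere → 03:06 UTC.
Add 8 hours and 26 minutes leg 2 → 11:32 UTC.
Add 1 hour and 21 minutes layover in Oakridge City → 12:53 UTC.
Add 3 hours and 58 minutes leg 3 → 16:51 UTC.
Papeete is UTC−10:00, so local arrival = 16:51 − 10:00 = 06:51 on Jul 2.

06:51 on July 2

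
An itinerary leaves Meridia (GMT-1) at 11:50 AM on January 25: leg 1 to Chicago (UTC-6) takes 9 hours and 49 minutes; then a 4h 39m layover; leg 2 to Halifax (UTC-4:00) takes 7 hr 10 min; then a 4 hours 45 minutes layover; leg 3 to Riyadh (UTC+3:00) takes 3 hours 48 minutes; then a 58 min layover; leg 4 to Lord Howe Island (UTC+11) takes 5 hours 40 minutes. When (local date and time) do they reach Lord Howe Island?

Convert departure to UTC: 11:50 AM + 1:00 = 12:50 PM UTC on Jan 25.
Add 9 hours and 49 minutes leg 1 → 10:39 PM UTC.
Add 4 hours 39 minutes layover in Chicago → 3:18 AM UTC (Jan 26).
Add 7 hours and 10 minutes leg 2 → 10:28 AM UTC.
Add 4 hours 45 minutes layover in Halifax → 3:13 PM UTC.
Add 3 hours 48 minutes leg 3 → 7:01 PM UTC.
Add 58 minutes layover in Riyadh → 7:59 PM UTC.
Add 5 hours and 40 minutes leg 4 → 1:39 AM UTC (Jan 27).
Lord Howe Island is UTC+11:00, so local arrival = 1:39 AM + 11:00 = 12:39 PM on Jan 27.

12:39 PM on January 27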